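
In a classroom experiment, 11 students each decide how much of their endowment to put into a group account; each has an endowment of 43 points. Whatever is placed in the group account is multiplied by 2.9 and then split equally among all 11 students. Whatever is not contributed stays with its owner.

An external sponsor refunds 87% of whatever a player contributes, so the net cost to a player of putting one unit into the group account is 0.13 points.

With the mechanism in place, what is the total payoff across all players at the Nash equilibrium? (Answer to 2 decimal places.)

1783.21 points

Under the mechanism each unit contributed yields (2.9/11) / 0.13 = 2.0280 back to its contributor per unit of net cost, which exceeds 1, making full contribution the dominant choice for everyone.
At the Nash equilibrium everyone contributes 43. Group total payoff = 11 × (43 × 0.87 + 2.9 × 43) = 1783.21.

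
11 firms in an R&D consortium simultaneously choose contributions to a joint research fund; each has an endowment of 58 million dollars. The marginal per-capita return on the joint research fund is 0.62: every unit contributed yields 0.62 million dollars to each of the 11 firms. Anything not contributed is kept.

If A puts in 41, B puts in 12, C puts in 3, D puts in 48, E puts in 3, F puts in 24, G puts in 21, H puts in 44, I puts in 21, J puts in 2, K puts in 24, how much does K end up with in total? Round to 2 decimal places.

184.66 million dollars

Total contributed: 41 + 12 + 3 + 48 + 3 + 24 + 21 + 44 + 21 + 2 + 24 = 243.
Each receives 0.62 × 243 = 150.66 from the joint research fund.
K keeps 58 − 24 = 34, so K's payoff is 34 + 150.66 = 184.66.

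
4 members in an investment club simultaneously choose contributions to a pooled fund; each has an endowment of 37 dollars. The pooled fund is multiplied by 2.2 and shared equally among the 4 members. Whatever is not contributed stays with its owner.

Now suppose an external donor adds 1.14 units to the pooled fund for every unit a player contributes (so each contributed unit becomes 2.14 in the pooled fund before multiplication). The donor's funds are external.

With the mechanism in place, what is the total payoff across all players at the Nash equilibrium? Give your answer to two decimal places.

696.78 dollars

The effective private return per unit is now 2.2 × 2.14 / 4 = 1.1770 > 1, so every player's dominant strategy flips to full contribution.
So the Nash equilibrium is full contribution by all 4; the group earns 2.2 × 2.14 × 148 = 696.78.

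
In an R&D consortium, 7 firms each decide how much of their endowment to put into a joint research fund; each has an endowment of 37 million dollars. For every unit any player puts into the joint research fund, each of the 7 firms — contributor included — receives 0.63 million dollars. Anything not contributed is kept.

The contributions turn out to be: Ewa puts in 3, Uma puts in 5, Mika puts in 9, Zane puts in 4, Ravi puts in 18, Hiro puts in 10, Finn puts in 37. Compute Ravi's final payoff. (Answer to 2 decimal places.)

Total contributed: 3 + 5 + 9 + 4 + 18 + 10 + 37 = 86.
Each receives 0.63 × 86 = 54.18 from the joint research fund.
Ravi keeps 37 − 18 = 19, so Ravi's payoff is 19 + 54.18 = 73.18.

73.18 million dollars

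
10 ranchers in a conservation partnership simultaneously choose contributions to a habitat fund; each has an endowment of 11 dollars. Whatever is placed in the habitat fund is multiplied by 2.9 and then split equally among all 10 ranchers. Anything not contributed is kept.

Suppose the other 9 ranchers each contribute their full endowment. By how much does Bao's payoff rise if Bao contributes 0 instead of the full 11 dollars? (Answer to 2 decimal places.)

7.81 dollars

Switching from a contribution of 11 to 0 lets Bao keep an extra 11 dollars, but lowers the habitat fund by 11, which costs Bao their own share of that drop: 2.9/10 × 11 = 3.19.
Net gain = 11 − 3.19 = 7.81. The private return per contributed unit (0.2900) is below 1, so free-riding is indeed the best response regardless of what the others do.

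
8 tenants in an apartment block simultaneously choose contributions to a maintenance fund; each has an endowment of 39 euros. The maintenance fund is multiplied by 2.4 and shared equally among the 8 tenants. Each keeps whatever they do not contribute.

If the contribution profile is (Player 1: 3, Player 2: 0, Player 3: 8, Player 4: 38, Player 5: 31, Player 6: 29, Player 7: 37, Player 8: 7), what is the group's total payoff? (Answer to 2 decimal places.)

526.20 euros

Total contributed: 3 + 0 + 8 + 38 + 31 + 29 + 37 + 7 = 153; total kept: 8 × 39 − 153 = 159.
The maintenance fund pays out 2.4 × 153 = 367.20 in aggregate.
Group total = 159 + 367.20 = 526.20.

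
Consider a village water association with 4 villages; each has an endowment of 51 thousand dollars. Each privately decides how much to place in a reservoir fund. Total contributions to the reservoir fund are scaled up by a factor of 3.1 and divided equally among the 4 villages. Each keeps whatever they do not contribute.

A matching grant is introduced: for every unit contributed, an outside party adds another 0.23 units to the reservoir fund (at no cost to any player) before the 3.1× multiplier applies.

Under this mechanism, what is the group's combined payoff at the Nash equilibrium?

Even with the mechanism, each unit contributed returns only 3.1 × 1.23 / 4 = 0.9533 per unit of net cost, so contributing nothing is still dominant.
At the Nash equilibrium no one contributes; group total payoff = 4 × 51 = 204.

204.00 thousand dollars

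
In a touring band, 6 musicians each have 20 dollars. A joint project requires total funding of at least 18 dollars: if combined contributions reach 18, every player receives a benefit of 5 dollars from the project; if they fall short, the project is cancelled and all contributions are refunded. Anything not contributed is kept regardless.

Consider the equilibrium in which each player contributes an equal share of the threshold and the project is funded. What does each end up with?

Equal share of the threshold: 18/6 = 3.
At this profile no one gains by cutting their contribution: any cut drops the total below 18, the project is cancelled, contributions are refunded, and the deviator ends with 20, which is less than 20 − 3 + 5 = 22. Contributing more than 3 just wastes the excess. So contributing exactly 3 is a best response.
Each player's payoff: 20 − 3 + 5 = 22.

22 dollars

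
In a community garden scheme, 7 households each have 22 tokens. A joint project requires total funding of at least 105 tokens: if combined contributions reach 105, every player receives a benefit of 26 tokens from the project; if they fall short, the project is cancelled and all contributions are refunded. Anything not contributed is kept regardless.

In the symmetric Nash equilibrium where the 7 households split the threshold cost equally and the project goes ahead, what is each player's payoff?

33 tokens

Equal share of the threshold: 105/7 = 15.
At this profile no one gains by cutting their contribution: any cut drops the total below 105, the project is cancelled, contributions are refunded, and the deviator ends with 22, which is less than 22 − 15 + 26 = 33. Contributing more than 15 just wastes the excess. So contributing exactly 15 is a best response.
Each player's payoff: 22 − 15 + 26 = 33.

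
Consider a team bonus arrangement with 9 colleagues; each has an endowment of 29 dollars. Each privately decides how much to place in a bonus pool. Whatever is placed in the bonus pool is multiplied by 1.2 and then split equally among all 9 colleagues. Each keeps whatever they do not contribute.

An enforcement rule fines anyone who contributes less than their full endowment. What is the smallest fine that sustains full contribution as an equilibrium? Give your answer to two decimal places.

Given the others contribute fully, the best deviation is to contribute 0 (any partial contribution still incurs the fine and gives up units whose private return 0.1333 is below 1).
Deviating from 29 to 0 saves 29 dollars but forfeits the deviator's share of the drop in the bonus pool: 1.2/9 × 29 = 3.87.
So the deviation gain is 29 − 3.87 = 25.13, and the fine must be at least 25.13 dollars to wipe it out.

25.13 dollars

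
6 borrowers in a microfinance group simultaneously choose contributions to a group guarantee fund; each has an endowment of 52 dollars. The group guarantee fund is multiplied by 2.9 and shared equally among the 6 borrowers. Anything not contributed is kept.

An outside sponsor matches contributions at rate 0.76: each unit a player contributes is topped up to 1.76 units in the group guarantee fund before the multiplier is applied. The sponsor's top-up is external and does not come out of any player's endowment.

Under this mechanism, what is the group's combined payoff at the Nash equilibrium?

Even with the mechanism, each unit contributed returns only 2.9 × 1.76 / 6 = 0.8507 per unit of net cost, so contributing nothing is still dominant.
Everyone keeps their endowment and the group total is 6 × 52 = 312.

312.00 dollars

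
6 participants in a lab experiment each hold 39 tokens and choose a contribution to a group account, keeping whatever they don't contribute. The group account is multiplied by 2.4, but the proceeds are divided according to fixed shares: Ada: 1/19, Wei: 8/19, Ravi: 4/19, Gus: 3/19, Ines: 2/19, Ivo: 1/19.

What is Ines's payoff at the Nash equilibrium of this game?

For player j, contributing a unit is worthwhile iff 2.4 × (j's share) ≥ 1, i.e. iff j's share is at least 0.4167.
The only share above 0.4167 is Wei's 8/19, contributing 39; the remaining 5 contribute 0. Total contributed: 39.
Ines keeps 39 and receives 2.4 × 39 × 2/19 = 9.85 from the group account, for a payoff of 48.85.

48.85 tokens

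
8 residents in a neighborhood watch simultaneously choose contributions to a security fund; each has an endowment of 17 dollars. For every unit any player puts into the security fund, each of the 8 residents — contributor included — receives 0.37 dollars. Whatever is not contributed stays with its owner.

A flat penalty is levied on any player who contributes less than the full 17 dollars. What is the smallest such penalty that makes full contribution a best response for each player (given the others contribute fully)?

Given the others contribute fully, the best deviation is to contribute 0 (any partial contribution still incurs the fine and gives up units whose private return 0.37 is below 1).
Deviating from 17 to 0 saves 17 dollars but forfeits the deviator's share of the drop in the security fund: 0.37 × 17 = 6.29.
So the deviation gain is 17 − 6.29 = 10.71, and the fine must be at least 10.71 dollars to wipe it out.

10.71 dollars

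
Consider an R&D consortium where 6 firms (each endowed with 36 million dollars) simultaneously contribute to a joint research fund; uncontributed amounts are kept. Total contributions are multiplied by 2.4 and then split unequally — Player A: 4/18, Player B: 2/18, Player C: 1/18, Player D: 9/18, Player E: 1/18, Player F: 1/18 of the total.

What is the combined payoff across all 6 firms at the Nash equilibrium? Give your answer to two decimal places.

Each unit j contributes comes back to j as 2.4 × (j's share), so j prefers to contribute only if that share exceeds 1/2.4 = 0.4167; otherwise keeping the unit dominates.
Only Player D (9/18) clears that bar, contributing 36; the remaining 5 contribute 0. Total contributed: 36.
The joint research fund pays out 2.4 × 36 = 86.40 in total (split across the unequal shares, but the aggregate is all that matters for the group sum).
The 5 free-riders keep 36 each, adding 180. Group total = 180 + 86.40 = 266.40.

266.40 million dollars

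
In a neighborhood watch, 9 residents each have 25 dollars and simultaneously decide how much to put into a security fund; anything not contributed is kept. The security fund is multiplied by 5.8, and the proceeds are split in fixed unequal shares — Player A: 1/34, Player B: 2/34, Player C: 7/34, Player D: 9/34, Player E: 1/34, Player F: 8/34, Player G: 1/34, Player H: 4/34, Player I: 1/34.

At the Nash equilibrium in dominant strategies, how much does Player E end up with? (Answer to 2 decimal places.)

Each unit j contributes comes back to j as 5.8 × (j's share), so j prefers to contribute only if that share exceeds 1/5.8 = 0.1724; otherwise keeping the unit dominates.
The shares above 0.1724 belong to Player C, Player D and Player F, contributing 25 each; the remaining 6 contribute 0. Total contributed: 75.
Player E keeps 25 and receives 5.8 × 75 × 1/34 = 12.79 from the security fund, for a payoff of 37.79.

37.79 dollars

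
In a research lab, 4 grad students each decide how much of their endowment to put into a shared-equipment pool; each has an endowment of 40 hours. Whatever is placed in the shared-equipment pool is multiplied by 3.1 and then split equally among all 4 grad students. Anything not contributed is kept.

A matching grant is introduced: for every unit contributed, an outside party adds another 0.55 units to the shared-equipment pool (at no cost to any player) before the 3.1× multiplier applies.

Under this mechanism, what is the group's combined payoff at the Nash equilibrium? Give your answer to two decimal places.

Under the mechanism each unit contributed yields 3.1 × 1.55 / 4 = 1.2013 back to its contributor per unit of net cost, which exceeds 1, making full contribution the dominant choice for everyone.
At the Nash equilibrium everyone contributes 40. Group total payoff = 3.1 × 1.55 × 160 = 768.80.

768.80 hours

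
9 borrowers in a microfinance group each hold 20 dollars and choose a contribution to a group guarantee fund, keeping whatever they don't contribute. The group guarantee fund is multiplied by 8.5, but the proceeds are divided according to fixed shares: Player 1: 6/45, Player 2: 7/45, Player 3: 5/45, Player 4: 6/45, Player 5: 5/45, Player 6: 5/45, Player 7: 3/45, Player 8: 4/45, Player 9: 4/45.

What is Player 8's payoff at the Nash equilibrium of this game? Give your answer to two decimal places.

Player j's private return per contributed unit is 8.5 × (j's share). Contributing is weakly dominant for j when that share is at least 1/8.5 = 0.1176, and contributing 0 is dominant otherwise.
Player 1, Player 2 and Player 4 are above the threshold, contributing 20 each; the remaining 6 contribute 0. Total contributed: 60.
Player 8 keeps 20 and receives 8.5 × 60 × 4/45 = 45.33 from the group guarantee fund, for a payoff of 65.33.

65.33 dollars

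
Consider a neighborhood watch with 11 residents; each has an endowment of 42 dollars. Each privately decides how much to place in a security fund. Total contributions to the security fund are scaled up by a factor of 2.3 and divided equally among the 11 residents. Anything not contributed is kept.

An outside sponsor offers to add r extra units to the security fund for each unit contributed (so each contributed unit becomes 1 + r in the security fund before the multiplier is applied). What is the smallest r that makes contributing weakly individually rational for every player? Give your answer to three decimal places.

With matching at rate r, one contributed unit becomes (1 + r) in the security fund and returns 2.3 × (1 + r) / 11 to the contributor.
Setting this equal to 1: 1 + r = 11/2.3 = 4.7826.
So the minimum matching rate is r = 4.7826 − 1 = 3.783.

3.783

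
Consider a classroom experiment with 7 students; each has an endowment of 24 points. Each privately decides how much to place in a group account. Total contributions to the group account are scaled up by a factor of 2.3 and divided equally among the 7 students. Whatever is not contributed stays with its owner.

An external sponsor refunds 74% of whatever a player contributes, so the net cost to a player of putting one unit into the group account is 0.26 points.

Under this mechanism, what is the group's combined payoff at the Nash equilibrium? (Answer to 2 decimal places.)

The effective private return per unit is now (2.3/7) / 0.26 = 1.2637 > 1, so every player's dominant strategy flips to full contribution.
At the Nash equilibrium everyone contributes 24. Group total payoff = 7 × (24 × 0.74 + 2.3 × 24) = 510.72.

510.72 points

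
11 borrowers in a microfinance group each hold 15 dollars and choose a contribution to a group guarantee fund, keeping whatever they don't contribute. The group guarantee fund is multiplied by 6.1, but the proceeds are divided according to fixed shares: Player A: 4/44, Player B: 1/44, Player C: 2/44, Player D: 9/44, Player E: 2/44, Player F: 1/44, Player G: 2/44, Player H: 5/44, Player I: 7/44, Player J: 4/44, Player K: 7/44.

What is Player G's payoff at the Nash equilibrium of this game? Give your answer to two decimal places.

For player j, contributing a unit is worthwhile iff 6.1 × (j's share) ≥ 1, i.e. iff j's share is at least 0.1639.
Player D alone (share 9/44) is above the threshold, contributing 15; the remaining 10 contribute 0. Total contributed: 15.
Player G keeps 15 and receives 6.1 × 15 × 2/44 = 4.16 from the group guarantee fund, for a payoff of 19.16.

19.16 dollars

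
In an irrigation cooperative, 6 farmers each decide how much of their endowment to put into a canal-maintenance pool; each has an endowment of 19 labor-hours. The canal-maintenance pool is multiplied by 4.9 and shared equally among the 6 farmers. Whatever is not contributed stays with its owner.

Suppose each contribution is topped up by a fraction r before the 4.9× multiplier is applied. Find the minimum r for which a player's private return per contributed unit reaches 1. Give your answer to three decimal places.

0.224

With matching at rate r, one contributed unit becomes (1 + r) in the canal-maintenance pool and returns 4.9 × (1 + r) / 6 to the contributor.
Setting this equal to 1: 1 + r = 6/4.9 = 1.2245.
So the minimum matching rate is r = 1.2245 − 1 = 0.224.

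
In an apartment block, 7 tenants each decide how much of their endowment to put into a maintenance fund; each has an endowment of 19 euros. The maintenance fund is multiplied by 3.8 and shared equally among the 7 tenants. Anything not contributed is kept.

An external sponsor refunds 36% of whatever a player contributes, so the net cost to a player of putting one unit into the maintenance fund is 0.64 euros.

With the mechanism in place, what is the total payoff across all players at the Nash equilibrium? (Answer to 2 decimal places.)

133.00 euros

With the mechanism, a contributed unit returns (3.8/7) / 0.64 = 0.8482 per unit of net cost — still below 1 — so contributing 0 remains dominant for every player.
Everyone keeps their endowment and the group total is 7 × 19 = 133.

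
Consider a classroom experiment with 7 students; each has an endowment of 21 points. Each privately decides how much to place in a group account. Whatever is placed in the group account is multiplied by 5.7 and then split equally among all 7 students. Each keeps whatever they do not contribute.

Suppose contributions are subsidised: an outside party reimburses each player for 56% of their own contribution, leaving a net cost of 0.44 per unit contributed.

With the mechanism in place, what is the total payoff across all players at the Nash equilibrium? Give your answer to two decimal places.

920.22 points

The effective private return per unit is now (5.7/7) / 0.44 = 1.8506 > 1, so every player's dominant strategy flips to full contribution.
At the Nash equilibrium everyone contributes 21. Group total payoff = 7 × (21 × 0.56 + 5.7 × 21) = 920.22.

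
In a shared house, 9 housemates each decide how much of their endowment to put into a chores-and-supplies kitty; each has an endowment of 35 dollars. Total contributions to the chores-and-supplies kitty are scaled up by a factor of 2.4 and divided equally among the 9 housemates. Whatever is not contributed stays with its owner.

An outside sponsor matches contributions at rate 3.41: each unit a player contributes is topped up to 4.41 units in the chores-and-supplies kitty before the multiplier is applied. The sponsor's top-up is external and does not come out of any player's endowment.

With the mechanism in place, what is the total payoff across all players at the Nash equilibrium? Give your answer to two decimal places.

The effective private return per unit is now 2.4 × 4.41 / 9 = 1.1760 > 1, so every player's dominant strategy flips to full contribution.
So the Nash equilibrium is full contribution by all 9; the group earns 2.4 × 4.41 × 315 = 3333.96.

3333.96 dollars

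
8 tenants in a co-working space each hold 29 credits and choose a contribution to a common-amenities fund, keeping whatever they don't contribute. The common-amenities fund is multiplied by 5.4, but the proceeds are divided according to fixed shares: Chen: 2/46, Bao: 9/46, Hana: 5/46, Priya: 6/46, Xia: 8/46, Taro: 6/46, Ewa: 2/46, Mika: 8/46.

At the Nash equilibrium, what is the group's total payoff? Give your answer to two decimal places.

Player j's private return per contributed unit is 5.4 × (j's share). Contributing is weakly dominant for j when that share is at least 1/5.4 = 0.1852, and contributing 0 is dominant otherwise.
The only share above 0.1852 is Bao's 9/46, contributing 29; the remaining 7 contribute 0. Total contributed: 29.
The common-amenities fund pays out 5.4 × 29 = 156.60 in total (split across the unequal shares, but the aggregate is all that matters for the group sum).
The 7 free-riders keep 29 each, adding 203. Group total = 203 + 156.60 = 359.60.

359.60 credits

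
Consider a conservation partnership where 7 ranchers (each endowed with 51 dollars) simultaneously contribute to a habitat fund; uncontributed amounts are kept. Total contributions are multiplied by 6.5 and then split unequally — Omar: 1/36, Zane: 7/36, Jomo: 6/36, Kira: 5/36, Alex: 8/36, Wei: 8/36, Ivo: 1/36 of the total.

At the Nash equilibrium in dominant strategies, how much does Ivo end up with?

87.83 dollars

For player j, contributing a unit is worthwhile iff 6.5 × (j's share) ≥ 1, i.e. iff j's share is at least 0.1538.
Zane, Jomo, Alex and Wei clear that bar, contributing 51 each; the remaining 3 contribute 0. Total contributed: 204.
Ivo keeps 51 and receives 6.5 × 204 × 1/36 = 36.83 from the habitat fund, for a payoff of 87.83.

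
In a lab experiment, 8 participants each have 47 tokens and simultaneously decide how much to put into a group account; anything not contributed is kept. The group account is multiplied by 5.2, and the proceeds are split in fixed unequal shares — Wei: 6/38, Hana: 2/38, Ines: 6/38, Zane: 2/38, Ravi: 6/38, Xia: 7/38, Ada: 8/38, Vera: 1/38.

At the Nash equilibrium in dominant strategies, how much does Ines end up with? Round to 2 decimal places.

85.59 tokens

Player j's private return per contributed unit is 5.2 × (j's share). Contributing is weakly dominant for j when that share is at least 1/5.2 = 0.1923, and contributing 0 is dominant otherwise.
Ada alone (share 8/38) is above the threshold, contributing 47; the remaining 7 contribute 0. Total contributed: 47.
Ines keeps 47 and receives 5.2 × 47 × 6/38 = 38.59 from the group account, for a payoff of 85.59.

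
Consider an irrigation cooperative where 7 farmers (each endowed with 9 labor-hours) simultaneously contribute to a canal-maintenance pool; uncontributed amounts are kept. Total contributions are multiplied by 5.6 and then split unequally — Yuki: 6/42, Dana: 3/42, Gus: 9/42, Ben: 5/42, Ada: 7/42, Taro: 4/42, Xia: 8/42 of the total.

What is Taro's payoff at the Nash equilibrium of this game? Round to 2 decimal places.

18.60 labor-hours

A player with share s gets back 5.6·s per unit contributed, so full contribution is dominant for anyone with s > 1/5.6 = 0.1786 and zero contribution is dominant for anyone below.
Gus and Xia are above the threshold, contributing 9 each; the remaining 5 contribute 0. Total contributed: 18.
Taro keeps 9 and receives 5.6 × 18 × 4/42 = 9.60 from the canal-maintenance pool, for a payoff of 18.60.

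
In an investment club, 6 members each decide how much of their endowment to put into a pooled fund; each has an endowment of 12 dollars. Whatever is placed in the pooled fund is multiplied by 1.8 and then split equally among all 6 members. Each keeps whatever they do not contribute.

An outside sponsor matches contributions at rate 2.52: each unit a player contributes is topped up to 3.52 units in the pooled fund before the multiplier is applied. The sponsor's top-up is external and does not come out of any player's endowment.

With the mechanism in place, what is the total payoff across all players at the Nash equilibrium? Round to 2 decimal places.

456.19 dollars

The effective private return per unit is now 1.8 × 3.52 / 6 = 1.0560 > 1, so every player's dominant strategy flips to full contribution.
So the Nash equilibrium is full contribution by all 6; the group earns 1.8 × 3.52 × 72 = 456.19.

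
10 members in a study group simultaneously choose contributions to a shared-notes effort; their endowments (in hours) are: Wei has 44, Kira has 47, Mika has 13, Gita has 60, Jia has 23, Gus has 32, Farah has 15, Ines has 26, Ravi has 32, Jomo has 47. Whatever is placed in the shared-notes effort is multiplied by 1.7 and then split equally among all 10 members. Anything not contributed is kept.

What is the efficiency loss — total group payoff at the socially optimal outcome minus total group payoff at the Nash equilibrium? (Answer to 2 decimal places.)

237.30 hours

The private return per contributed unit is 1.7/10 = 0.1700 < 1 for every player regardless of endowment, so the Nash equilibrium is zero contribution and the group total is Σ E_j = 44 + 47 + 13 + 60 + 23 + 32 + 15 + 26 + 32 + 47 = 339.
Each contributed unit returns 1.700 to the group, so the social optimum is full contribution by everyone: group total = 1.700 × 339 = 576.30.
Efficiency loss = (1.700 − 1) × 339 = 237.30.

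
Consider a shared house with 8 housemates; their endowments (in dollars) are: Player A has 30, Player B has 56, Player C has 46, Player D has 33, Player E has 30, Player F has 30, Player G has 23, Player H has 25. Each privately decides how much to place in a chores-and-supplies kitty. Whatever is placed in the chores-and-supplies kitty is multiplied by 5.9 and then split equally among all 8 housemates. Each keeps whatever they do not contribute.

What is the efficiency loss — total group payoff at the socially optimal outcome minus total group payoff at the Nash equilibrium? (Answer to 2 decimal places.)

1337.70 dollars

The private return per contributed unit is 5.9/8 = 0.7375 < 1 for every player regardless of endowment, so the Nash equilibrium is zero contribution and the group total is Σ E_j = 30 + 56 + 46 + 33 + 30 + 30 + 23 + 25 = 273.
Each contributed unit returns 5.900 to the group, so the social optimum is full contribution by everyone: group total = 5.900 × 273 = 1610.70.
Efficiency loss = (5.900 − 1) × 273 = 1337.70.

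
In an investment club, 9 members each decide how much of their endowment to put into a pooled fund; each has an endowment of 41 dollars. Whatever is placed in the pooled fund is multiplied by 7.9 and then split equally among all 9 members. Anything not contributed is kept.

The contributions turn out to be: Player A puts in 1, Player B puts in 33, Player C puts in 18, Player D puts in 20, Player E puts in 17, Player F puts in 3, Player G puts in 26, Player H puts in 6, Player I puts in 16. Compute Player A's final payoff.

162.89 dollars

Total contributed: 1 + 33 + 18 + 20 + 17 + 3 + 26 + 6 + 16 = 140.
Each receives 7.9 × 140 / 9 = 122.89 from the pooled fund.
Player A keeps 41 − 1 = 40, so Player A's payoff is 40 + 122.89 = 162.89.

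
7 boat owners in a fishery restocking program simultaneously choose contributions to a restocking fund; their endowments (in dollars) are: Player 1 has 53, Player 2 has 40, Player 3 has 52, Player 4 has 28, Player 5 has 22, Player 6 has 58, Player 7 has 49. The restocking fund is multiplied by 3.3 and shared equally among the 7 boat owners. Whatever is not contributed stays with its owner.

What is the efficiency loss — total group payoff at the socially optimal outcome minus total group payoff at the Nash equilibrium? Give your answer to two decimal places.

The private return per contributed unit is 3.3/7 = 0.4714 < 1 for every player regardless of endowment, so the Nash equilibrium is zero contribution and the group total is Σ E_j = 53 + 40 + 52 + 28 + 22 + 58 + 49 = 302.
Each contributed unit returns 3.300 to the group, so the social optimum is full contribution by everyone: group total = 3.300 × 302 = 996.60.
Efficiency loss = (3.300 − 1) × 302 = 694.60.

694.60 dollars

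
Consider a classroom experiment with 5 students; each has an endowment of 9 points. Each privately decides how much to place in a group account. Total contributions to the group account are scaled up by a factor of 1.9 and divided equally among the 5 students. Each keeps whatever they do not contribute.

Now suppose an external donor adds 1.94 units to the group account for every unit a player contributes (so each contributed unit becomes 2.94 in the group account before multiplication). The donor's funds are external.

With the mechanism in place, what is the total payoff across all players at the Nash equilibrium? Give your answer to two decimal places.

251.37 points

Under the mechanism each unit contributed yields 1.9 × 2.94 / 5 = 1.1172 back to its contributor per unit of net cost, which exceeds 1, making full contribution the dominant choice for everyone.
So the Nash equilibrium is full contribution by all 5; the group earns 1.9 × 2.94 × 45 = 251.37.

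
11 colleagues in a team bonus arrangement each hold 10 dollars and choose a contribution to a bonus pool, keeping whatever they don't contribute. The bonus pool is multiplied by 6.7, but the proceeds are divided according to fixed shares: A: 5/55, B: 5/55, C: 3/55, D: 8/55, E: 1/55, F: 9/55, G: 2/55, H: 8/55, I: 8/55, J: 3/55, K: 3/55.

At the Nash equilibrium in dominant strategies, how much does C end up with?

Player j's private return per contributed unit is 6.7 × (j's share). Contributing is weakly dominant for j when that share is at least 1/6.7 = 0.1493, and contributing 0 is dominant otherwise.
The only share above 0.1493 is F's 9/55, contributing 10; the remaining 10 contribute 0. Total contributed: 10.
C keeps 10 and receives 6.7 × 10 × 3/55 = 3.65 from the bonus pool, for a payoff of 13.65.

13.65 dollars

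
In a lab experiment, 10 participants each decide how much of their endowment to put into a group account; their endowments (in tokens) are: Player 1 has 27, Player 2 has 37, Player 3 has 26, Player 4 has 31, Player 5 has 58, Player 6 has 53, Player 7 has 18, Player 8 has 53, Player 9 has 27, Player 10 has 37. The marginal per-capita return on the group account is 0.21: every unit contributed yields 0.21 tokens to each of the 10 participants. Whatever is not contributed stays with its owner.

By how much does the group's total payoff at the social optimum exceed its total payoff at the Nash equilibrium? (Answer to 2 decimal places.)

The private return per contributed unit is 0.21 < 1 for everyone, so the Nash equilibrium is zero contribution and the group total is Σ E_j = 27 + 37 + 26 + 31 + 58 + 53 + 18 + 53 + 27 + 37 = 367.
Each contributed unit returns 2.100 to the group, so the social optimum is full contribution by everyone: group total = 2.100 × 367 = 770.70.
Efficiency loss = (2.100 − 1) × 367 = 403.70.

403.70 tokens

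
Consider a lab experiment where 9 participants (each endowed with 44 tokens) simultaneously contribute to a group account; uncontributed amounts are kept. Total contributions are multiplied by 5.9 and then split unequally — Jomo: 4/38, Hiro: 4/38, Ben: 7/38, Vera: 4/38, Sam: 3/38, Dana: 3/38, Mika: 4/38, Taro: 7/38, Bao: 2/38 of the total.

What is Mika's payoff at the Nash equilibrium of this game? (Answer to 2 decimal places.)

98.65 tokens

A player with share s gets back 5.9·s per unit contributed, so full contribution is dominant for anyone with s > 1/5.9 = 0.1695 and zero contribution is dominant for anyone below.
Ben and Taro are above the threshold, contributing 44 each; the remaining 7 contribute 0. Total contributed: 88.
Mika keeps 44 and receives 5.9 × 88 × 4/38 = 54.65 from the group account, for a payoff of 98.65.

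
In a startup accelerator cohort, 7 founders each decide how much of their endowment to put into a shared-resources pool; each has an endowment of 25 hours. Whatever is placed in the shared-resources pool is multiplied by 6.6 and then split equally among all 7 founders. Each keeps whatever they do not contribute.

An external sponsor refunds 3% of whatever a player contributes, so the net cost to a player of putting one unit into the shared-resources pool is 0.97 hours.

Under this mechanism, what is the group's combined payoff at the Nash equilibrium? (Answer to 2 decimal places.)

175.00 hours

With the mechanism, a contributed unit returns (6.6/7) / 0.97 = 0.9720 per unit of net cost — still below 1 — so contributing 0 remains dominant for every player.
Everyone keeps their endowment and the group total is 7 × 25 = 175.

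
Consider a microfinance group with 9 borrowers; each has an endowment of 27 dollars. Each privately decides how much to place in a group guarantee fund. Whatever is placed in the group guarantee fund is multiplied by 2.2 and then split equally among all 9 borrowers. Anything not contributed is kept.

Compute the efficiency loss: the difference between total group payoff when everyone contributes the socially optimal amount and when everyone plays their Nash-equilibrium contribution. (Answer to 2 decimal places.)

Each contributed unit returns 2.2/9 = 0.2444 to its contributor — below 1 — so contributing 0 is dominant for every player. At the Nash equilibrium everyone keeps their 27, and the group total is 9 × 27 = 243.
Each contributed unit returns 2.200 to the group as a whole (0.2444 to each of 9 players), which exceeds 1, so the social optimum is full contribution: group total = 2.200 × 243 = 534.60.
Efficiency loss = 534.60 − 243 = 291.60.

291.60 dollars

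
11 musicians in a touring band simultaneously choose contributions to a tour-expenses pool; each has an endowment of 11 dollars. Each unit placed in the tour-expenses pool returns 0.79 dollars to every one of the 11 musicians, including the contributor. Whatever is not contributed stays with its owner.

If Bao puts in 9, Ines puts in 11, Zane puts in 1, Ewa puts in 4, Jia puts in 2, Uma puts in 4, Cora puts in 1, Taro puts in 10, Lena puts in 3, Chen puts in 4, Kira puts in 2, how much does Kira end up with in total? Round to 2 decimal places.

49.29 dollars

Total contributed: 9 + 11 + 1 + 4 + 2 + 4 + 1 + 10 + 3 + 4 + 2 = 51.
Each receives 0.79 × 51 = 40.29 from the tour-expenses pool.
Kira keeps 11 − 2 = 9, so Kira's payoff is 9 + 40.29 = 49.29.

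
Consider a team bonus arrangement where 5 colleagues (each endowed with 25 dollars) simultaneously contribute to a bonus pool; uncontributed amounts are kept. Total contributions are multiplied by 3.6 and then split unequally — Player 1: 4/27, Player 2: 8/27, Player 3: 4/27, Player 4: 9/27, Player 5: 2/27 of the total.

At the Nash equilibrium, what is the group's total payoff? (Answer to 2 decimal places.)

255.00 dollars

Player j's private return per contributed unit is 3.6 × (j's share). Contributing is weakly dominant for j when that share is at least 1/3.6 = 0.2778, and contributing 0 is dominant otherwise.
Player 2 and Player 4 clear that bar, contributing 25 each; the remaining 3 contribute 0. Total contributed: 50.
The bonus pool pays out 3.6 × 50 = 180.00 in total (split across the unequal shares, but the aggregate is all that matters for the group sum).
The 3 free-riders keep 25 each, adding 75. Group total = 75 + 180.00 = 255.00.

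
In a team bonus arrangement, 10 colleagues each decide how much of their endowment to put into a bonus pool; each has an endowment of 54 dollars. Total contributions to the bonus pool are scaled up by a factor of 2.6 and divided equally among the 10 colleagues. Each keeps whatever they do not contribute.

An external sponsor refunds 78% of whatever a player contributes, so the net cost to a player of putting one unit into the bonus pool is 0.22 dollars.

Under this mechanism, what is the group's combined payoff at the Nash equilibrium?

1825.20 dollars

Under the mechanism each unit contributed yields (2.6/10) / 0.22 = 1.1818 back to its contributor per unit of net cost, which exceeds 1, making full contribution the dominant choice for everyone.
So the Nash equilibrium is full contribution by all 10; the group earns 10 × (54 × 0.78 + 2.6 × 54) = 1825.20.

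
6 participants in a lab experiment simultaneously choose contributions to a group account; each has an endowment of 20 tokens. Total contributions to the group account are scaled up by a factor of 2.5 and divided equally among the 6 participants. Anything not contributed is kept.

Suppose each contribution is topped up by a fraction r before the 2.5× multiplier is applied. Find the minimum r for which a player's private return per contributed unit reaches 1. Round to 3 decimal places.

1.400

With matching at rate r, one contributed unit becomes (1 + r) in the group account and returns 2.5 × (1 + r) / 6 to the contributor.
Setting this equal to 1: 1 + r = 6/2.5 = 2.4000.
So the minimum matching rate is r = 2.4000 − 1 = 1.400.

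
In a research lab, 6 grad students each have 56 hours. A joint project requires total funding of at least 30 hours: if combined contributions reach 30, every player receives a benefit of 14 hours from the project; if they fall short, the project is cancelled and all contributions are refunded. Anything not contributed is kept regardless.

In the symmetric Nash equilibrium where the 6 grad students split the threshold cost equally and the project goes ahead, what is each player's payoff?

Equal share of the threshold: 30/6 = 5.
At this profile no one gains by cutting their contribution: any cut drops the total below 30, the project is cancelled, contributions are refunded, and the deviator ends with 56, which is less than 56 − 5 + 14 = 65. Contributing more than 5 just wastes the excess. So contributing exactly 5 is a best response.
Each player's payoff: 56 − 5 + 14 = 65.

65 hours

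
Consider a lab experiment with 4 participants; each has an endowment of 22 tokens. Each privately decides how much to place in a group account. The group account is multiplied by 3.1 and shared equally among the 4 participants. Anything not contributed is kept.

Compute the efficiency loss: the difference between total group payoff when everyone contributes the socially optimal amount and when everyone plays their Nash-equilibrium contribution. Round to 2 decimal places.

Each contributed unit returns 3.1/4 = 0.7750 to its contributor — below 1 — so contributing 0 is dominant for every player. At the Nash equilibrium everyone keeps their 22, and the group total is 4 × 22 = 88.
Each contributed unit returns 3.100 to the group as a whole (0.7750 to each of 4 players), which exceeds 1, so the social optimum is full contribution: group total = 3.100 × 88 = 272.80.
Efficiency loss = 272.80 − 88 = 184.80.

184.80 tokens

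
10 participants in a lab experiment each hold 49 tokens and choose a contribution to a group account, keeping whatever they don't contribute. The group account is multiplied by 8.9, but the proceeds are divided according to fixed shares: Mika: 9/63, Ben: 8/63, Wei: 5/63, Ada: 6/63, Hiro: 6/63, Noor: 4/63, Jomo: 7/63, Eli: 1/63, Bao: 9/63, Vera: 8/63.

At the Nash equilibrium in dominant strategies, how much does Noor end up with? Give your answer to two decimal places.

159.76 tokens

Player j's private return per contributed unit is 8.9 × (j's share). Contributing is weakly dominant for j when that share is at least 1/8.9 = 0.1124, and contributing 0 is dominant otherwise.
Mika, Ben, Bao and Vera clear that bar, contributing 49 each; the remaining 6 contribute 0. Total contributed: 196.
Noor keeps 49 and receives 8.9 × 196 × 4/63 = 110.76 from the group account, for a payoff of 159.76.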